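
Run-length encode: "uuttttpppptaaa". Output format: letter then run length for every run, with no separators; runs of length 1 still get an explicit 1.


String: "uuttttpppptaaa"
Scanning for consecutive runs:
  'u' x 2
  't' x 4
  'p' x 4
  't' x 1
  'a' x 3
RLE = "u2t4p4t1a3"


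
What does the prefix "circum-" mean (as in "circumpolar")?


Prefix: circum-
Example: circumpolar = circum- + polar
Meaning = around


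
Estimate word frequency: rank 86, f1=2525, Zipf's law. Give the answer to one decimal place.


Zipf's law: f(r) = f(1) / r
f(1) = 2525
f(86) = 2525 / 86
= 29.4 occurrences


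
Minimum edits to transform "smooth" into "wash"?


Word 1: "smooth" (length 6)
Word 2: "wash" (length 4)
One optimal edit sequence (insert/delete/substitute each cost 1):
  1. delete 's'  (+1)
  2. delete 'm'  (+1)
  3. substitute 'o' -> 'w'  (+1)
  4. substitute 'o' -> 'a'  (+1)
  5. substitute 't' -> 's'  (+1)
  6. keep 'h'
Total edit operations: 5
Edit distance = 5


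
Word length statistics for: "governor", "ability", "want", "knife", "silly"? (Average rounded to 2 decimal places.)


Lengths: "governor"=8, "ability"=7, "want"=4, "knife"=5, "silly"=5
Sum = 29, Count = 5
Average = 29/5 = 5.80
= avg=5.80, min=4, max=8


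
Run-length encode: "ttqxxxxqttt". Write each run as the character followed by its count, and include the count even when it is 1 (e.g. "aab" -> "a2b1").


String: "ttqxxxxqttt"
Scanning for consecutive runs:
  't' x 2
  'q' x 1
  'x' x 4
  'q' x 1
  't' x 3
RLE = "t2q1x4q1t3"


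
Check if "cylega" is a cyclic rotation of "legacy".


Word: "legacy", Candidate: "cylega"
Method: check if candidate is substring of word+word
"legacylegacy" contains "cylega"? Yes
Is rotation = Yes


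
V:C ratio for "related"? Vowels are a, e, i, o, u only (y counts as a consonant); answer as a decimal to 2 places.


Word: "related"
Vowels (a,e,i,o,u): 3
Consonants: 4
Ratio = 3/4
= 0.75


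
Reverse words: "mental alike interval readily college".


Original: "mental alike interval readily college"
Words (1..n): mental | alike | interval | readily | college
Reversed (n..1): college | readily | interval | alike | mental
Result = "college readily interval alike mental"


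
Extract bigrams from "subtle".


Word: "subtle" (length 6)
Number of bigrams = 6 - 2 + 1 = 5
  Position 0: "su"
  Position 1: "ub"
  Position 2: "bt"
  Position 3: "tl"
  Position 4: "le"
Bigrams = "su", "ub", "bt", "tl", "le"


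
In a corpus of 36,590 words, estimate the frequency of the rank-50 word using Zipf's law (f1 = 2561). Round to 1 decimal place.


Zipf's law: f(r) = f(1) / r
f(1) = 2561
f(50) = 2561 / 50
= 51.2 occurrences


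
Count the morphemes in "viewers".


Word: "viewers"
Morphemes: view | -er | -s
Each morpheme carries meaning
= 3 morphemes


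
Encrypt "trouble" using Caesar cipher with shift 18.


Word: "trouble"
Shift: 18
Each letter → (letter + shift) mod 26:
  't' (19) + 18 = 11 → 'l'
  'r' (17) + 18 = 9 → 'j'
  'o' (14) + 18 = 6 → 'g'
  'u' (20) + 18 = 12 → 'm'
  'b' (1) + 18 = 19 → 't'
  'l' (11) + 18 = 3 → 'd'
  'e' (4) + 18 = 22 → 'w'
Result = "ljgmtdw"


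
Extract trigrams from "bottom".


Word: "bottom" (length 6)
Number of trigrams = 6 - 3 + 1 = 4
  Position 0: "bot"
  Position 1: "ott"
  Position 2: "tto"
  Position 3: "tom"
Trigrams = "bot", "ott", "tto", "tom"


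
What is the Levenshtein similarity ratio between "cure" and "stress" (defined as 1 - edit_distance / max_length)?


Word 1: "cure" (length 4)
Word 2: "stress" (length 6)
One optimal edit sequence:
  1. substitute 'c' -> 's'  (+1)
  2. substitute 'u' -> 't'  (+1)
  3. keep 'r'
  4. keep 'e'
  5. insert 's'  (+1)
  6. insert 's'  (+1)
Edit distance = 4
Max length = max(4, 6) = 6
Similarity = 1 - 4/6
= 0.3333


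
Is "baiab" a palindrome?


Word: "baiab"
Reversed: "baiab"
Forward == Backward? baiab == baiab
Palindrome = Yes


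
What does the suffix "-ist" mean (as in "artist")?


Suffix: -ist
Example: artist = art + -ist
Meaning = one who practices


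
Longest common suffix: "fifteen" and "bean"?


Word 1: "fifteen"
Word 2: "bean"
Comparing from end:
  Pos -1: 'n' == 'n'
  Pos -2: 'e' != 'a' (stop)
LCS = "n" (length 1)


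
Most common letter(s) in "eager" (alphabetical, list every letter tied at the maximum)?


Word: "eager"
Letter counts:
  'a': 1
  'e': 2
  'g': 1
  'r': 1
Maximum count = 2
Most frequent = 'e' (2 times each)


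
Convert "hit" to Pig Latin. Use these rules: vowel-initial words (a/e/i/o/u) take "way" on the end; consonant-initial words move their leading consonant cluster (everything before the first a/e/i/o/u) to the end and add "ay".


Word: "hit"
Starts with consonant(s) → move to end, add 'ay'
Consonant cluster: "h"
Pig Latin = "ithay"


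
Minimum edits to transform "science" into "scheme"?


Word 1: "science" (length 7)
Word 2: "scheme" (length 6)
One optimal edit sequence (insert/delete/substitute each cost 1):
  1. keep 's'
  2. keep 'c'
  3. substitute 'i' -> 'h'  (+1)
  4. keep 'e'
  5. delete 'n'  (+1)
  6. substitute 'c' -> 'm'  (+1)
  7. keep 'e'
Total edit operations: 3
Edit distance = 3


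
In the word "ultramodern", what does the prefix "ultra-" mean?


Prefix: ultra-
Example: ultramodern (ultra- + modern)
Meaning = beyond


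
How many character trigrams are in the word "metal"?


Word: "metal" (length 5)
Number of 3-grams = length - 3 + 1 = 5 - 3 + 1
= 3


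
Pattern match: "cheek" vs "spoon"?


Pattern of "cheek": [0, 1, 2, 2, 3]
Pattern of "spoon": [0, 1, 2, 2, 3]
Patterns match
Same pattern = Yes


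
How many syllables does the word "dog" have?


Word: "dog"
Syllable breakdown: dog
Counting: 1 part
= 1 syllable


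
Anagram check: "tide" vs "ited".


Word 1: "tide" → sorted: deit
Word 2: "ited" → sorted: deit
Same letters? deit == deit
Anagram = Yes


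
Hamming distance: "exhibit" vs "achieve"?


Comparing character by character (same length = 7):
  Pos 0: 'e' vs 'a' !=
  Pos 1: 'x' vs 'c' !=
  Pos 2: 'h' vs 'h' =
  Pos 3: 'i' vs 'i' =
  Pos 4: 'b' vs 'e' !=
  Pos 5: 'i' vs 'v' !=
  Pos 6: 't' vs 'e' !=
Hamming distance = 5


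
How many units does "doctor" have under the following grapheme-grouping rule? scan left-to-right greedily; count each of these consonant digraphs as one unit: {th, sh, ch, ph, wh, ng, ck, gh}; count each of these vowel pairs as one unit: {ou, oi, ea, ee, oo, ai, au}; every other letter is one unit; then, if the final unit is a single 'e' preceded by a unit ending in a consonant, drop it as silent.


Word: "doctor" (6 letters)
Left-to-right scan:
  1. 'd' (letter)
  2. 'o' (letter)
  3. 'c' (letter)
  4. 't' (letter)
  5. 'o' (letter)
  6. 'r' (letter)
Units from scan: 6
Sound units = 6 units


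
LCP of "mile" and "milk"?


Word 1: "mile"
Word 2: "milk"
Comparing from start:
  Pos 0: 'm' == 'm'
  Pos 1: 'i' == 'i'
  Pos 2: 'l' == 'l'
  Pos 3: 'e' != 'k' (stop)
LCP = "mil" (length 3)


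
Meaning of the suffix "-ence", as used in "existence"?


Suffix: -ence
As in: existence -> exist + -ence
Meaning = state of


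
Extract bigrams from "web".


Word: "web" (length 3)
Number of bigrams = 3 - 2 + 1 = 2
  Position 0: "we"
  Position 1: "eb"
Bigrams = "we", "eb"


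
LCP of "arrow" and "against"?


Word 1: "arrow"
Word 2: "against"
Comparing from start:
  Pos 0: 'a' == 'a'
  Pos 1: 'r' != 'g' (stop)
LCP = "a" (length 1)


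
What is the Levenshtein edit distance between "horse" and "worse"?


Word 1: "horse" (length 5)
Word 2: "worse" (length 5)
One optimal edit sequence (insert/delete/substitute each cost 1):
  1. substitute 'h' -> 'w'  (+1)
  2. keep 'o'
  3. keep 'r'
  4. keep 's'
  5. keep 'e'
Total edit operations: 1
Edit distance = 1


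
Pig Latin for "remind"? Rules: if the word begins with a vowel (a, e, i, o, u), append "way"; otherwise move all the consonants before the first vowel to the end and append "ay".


Word: "remind"
Starts with consonant(s) → move to end, add 'ay'
Consonant cluster: "r"
Pig Latin = "emindray"


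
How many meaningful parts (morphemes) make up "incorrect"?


Word: "incorrect"
Morphemes: in- / correct
Each morpheme carries meaning
= 2 morphemes


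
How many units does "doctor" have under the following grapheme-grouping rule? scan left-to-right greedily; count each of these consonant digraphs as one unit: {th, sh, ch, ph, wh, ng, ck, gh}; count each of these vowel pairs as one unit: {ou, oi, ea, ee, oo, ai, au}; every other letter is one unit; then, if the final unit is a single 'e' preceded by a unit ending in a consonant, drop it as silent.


Word: "doctor" (6 letters)
Left-to-right scan:
  1. 'd' (letter)
  2. 'o' (letter)
  3. 'c' (letter)
  4. 't' (letter)
  5. 'o' (letter)
  6. 'r' (letter)
Units from scan: 6
Sound units = 6 units


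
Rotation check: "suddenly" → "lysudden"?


Word: "suddenly", Candidate: "lysudden"
Method: check if candidate is substring of word+word
"suddenlysuddenly" contains "lysudden"? Yes
Is rotation = Yes


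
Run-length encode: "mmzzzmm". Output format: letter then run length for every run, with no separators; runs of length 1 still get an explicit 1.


String: "mmzzzmm"
Scanning for consecutive runs:
  'm' x 2
  'z' x 3
  'm' x 2
RLE = "m2z3m2"


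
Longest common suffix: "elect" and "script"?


Word 1: "elect"
Word 2: "script"
Comparing from end:
  Pos -1: 't' == 't'
  Pos -2: 'c' != 'p' (stop)
LCS = "t" (length 1)


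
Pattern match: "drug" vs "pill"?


Pattern of "drug": [0, 1, 2, 3]
Pattern of "pill": [0, 1, 2, 2]
Patterns do not match
Same pattern = No


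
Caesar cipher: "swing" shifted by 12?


Word: "swing"
Shift: 12
Each letter → (letter + shift) mod 26:
  's' (18) + 12 = 4 → 'e'
  'w' (22) + 12 = 8 → 'i'
  'i' (8) + 12 = 20 → 'u'
  'n' (13) + 12 = 25 → 'z'
  'g' (6) + 12 = 18 → 's'
Result = "eiuzs"


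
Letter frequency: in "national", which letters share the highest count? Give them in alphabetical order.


Word: "national"
Letter counts:
  'a': 2
  'i': 1
  'l': 1
  'n': 2
  'o': 1
  't': 1
Maximum count = 2
Most frequent = 'a', 'n' (2 times each)


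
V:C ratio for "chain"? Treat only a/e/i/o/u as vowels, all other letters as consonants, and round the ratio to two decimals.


Word: "chain"
Vowels (a,e,i,o,u): 2
Consonants: 3
Ratio = 2/3
= 0.67


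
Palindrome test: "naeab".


Word: "naeab"
Reversed: "baean"
Forward == Backward? naeab != baean
Palindrome = No


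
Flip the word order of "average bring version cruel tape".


Original: "average bring version cruel tape"
Words (1..n): average | bring | version | cruel | tape
Reversed (n..1): tape | cruel | version | bring | average
Result = "tape cruel version bring average"


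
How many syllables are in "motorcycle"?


Word: "motorcycle"
Syllable breakdown: mo-tor-cy-cle
Counting: 4 parts
= 4 syllables


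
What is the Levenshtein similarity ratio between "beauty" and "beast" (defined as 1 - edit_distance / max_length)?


Word 1: "beauty" (length 6)
Word 2: "beast" (length 5)
One optimal edit sequence:
  1. keep 'b'
  2. keep 'e'
  3. keep 'a'
  4. substitute 'u' -> 's'  (+1)
  5. keep 't'
  6. delete 'y'  (+1)
Edit distance = 2
Max length = max(6, 5) = 6
Similarity = 1 - 2/6
= 0.6667


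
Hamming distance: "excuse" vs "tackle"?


Comparing character by character (same length = 6):
  Pos 0: 'e' vs 't' !=
  Pos 1: 'x' vs 'a' !=
  Pos 2: 'c' vs 'c' =
  Pos 3: 'u' vs 'k' !=
  Pos 4: 's' vs 'l' !=
  Pos 5: 'e' vs 'e' =
Hamming distance = 4


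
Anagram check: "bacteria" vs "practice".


Word 1: "bacteria" → sorted: aabceirt
Word 2: "practice" → sorted: acceiprt
Same letters? aabceirt != acceiprt
Anagram = No


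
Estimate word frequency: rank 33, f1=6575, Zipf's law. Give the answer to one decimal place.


Zipf's law: f(r) = f(1) / r
f(1) = 6575
f(33) = 6575 / 33
= 199.2 occurrences


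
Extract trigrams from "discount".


Word: "discount" (length 8)
Number of trigrams = 8 - 3 + 1 = 6
  Position 0: "dis"
  Position 1: "isc"
  Position 2: "sco"
  Position 3: "cou"
  Position 4: "oun"
  Position 5: "unt"
Trigrams = "dis", "isc", "sco", "cou", "oun", "unt"


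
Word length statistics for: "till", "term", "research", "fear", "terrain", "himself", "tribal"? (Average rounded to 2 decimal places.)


Lengths: "till"=4, "term"=4, "research"=8, "fear"=4, "terrain"=7, "himself"=7, "tribal"=6
Sum = 40, Count = 7
Average = 40/7 = 5.71
= avg=5.71, min=4, max=8


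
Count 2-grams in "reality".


Word: "reality" (length 7)
Number of 2-grams = length - 2 + 1 = 7 - 2 + 1
= 6


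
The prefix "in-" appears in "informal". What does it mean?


Prefix: in-
Example: informal (in- + formal)
Meaning = not / into


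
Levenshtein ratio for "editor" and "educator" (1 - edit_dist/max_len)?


Word 1: "editor" (length 6)
Word 2: "educator" (length 8)
One optimal edit sequence:
  1. keep 'e'
  2. keep 'd'
  3. insert 'u'  (+1)
  4. insert 'c'  (+1)
  5. substitute 'i' -> 'a'  (+1)
  6. keep 't'
  7. keep 'o'
  8. keep 'r'
Edit distance = 3
Max length = max(6, 8) = 8
Similarity = 1 - 3/8
= 0.6250


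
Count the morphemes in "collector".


Word: "collector"
Morphemes: collect | -or
Each morpheme carries meaning
= 2 morphemes


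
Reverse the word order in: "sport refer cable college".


Original: "sport refer cable college"
Words (1..n): sport | refer | cable | college
Reversed (n..1): college | cable | refer | sport
Result = "college cable refer sport"


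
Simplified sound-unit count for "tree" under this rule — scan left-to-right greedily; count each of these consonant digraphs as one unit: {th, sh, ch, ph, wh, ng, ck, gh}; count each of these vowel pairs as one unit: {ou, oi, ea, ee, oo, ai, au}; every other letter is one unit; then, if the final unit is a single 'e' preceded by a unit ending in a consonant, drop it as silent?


Word: "tree" (4 letters)
Left-to-right scan:
  1. 't' (letter)
  2. 'r' (letter)
  3. 'ee' (vowel-pair)
Units from scan: 3
Sound units = 3 units


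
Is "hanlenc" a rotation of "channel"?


Word: "channel", Candidate: "hanlenc"
Method: check if candidate is substring of word+word
"channelchannel" contains "hanlenc"? No
Is rotation = No


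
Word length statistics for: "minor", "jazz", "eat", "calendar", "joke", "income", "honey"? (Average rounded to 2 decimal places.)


Lengths: "minor"=5, "jazz"=4, "eat"=3, "calendar"=8, "joke"=4, "income"=6, "honey"=5
Sum = 35, Count = 7
Average = 35/7 = 5.00
= avg=5.00, min=3, max=8


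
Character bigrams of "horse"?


Word: "horse" (length 5)
Number of bigrams = 5 - 2 + 1 = 4
  Position 0: "ho"
  Position 1: "or"
  Position 2: "rs"
  Position 3: "se"
Bigrams = "ho", "or", "rs", "se"


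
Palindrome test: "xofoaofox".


Word: "xofoaofox"
Reversed: "xofoaofox"
Forward == Backward? xofoaofox == xofoaofox
Palindrome = Yes


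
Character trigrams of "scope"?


Word: "scope" (length 5)
Number of trigrams = 5 - 3 + 1 = 3
  Position 0: "sco"
  Position 1: "cop"
  Position 2: "ope"
Trigrams = "sco", "cop", "ope"


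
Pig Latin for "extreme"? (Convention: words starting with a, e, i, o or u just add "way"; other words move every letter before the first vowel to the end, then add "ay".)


Word: "extreme"
Starts with vowel → add 'way'
Pig Latin = "extremeway"


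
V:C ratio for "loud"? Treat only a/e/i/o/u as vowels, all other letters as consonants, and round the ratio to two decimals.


Word: "loud"
Vowels (a,e,i,o,u): 2
Consonants: 2
Ratio = 2/2
= 1.00


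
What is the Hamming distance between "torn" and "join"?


Comparing character by character (same length = 4):
  Pos 0: 't' vs 'j' !=
  Pos 1: 'o' vs 'o' =
  Pos 2: 'r' vs 'i' !=
  Pos 3: 'n' vs 'n' =
Hamming distance = 2


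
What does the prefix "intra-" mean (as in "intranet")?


Prefix: intra-
As in: intranet -> intra- + net
Meaning = within


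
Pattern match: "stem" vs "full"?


Pattern of "stem": [0, 1, 2, 3]
Pattern of "full": [0, 1, 2, 2]
Patterns do not match
Same pattern = No


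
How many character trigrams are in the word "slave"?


Word: "slave" (length 5)
Number of 3-grams = length - 3 + 1 = 5 - 3 + 1
= 3


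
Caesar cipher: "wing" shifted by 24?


Word: "wing"
Shift: 24
Each letter → (letter + shift) mod 26:
  'w' (22) + 24 = 20 → 'u'
  'i' (8) + 24 = 6 → 'g'
  'n' (13) + 24 = 11 → 'l'
  'g' (6) + 24 = 4 → 'e'
Result = "ugle"


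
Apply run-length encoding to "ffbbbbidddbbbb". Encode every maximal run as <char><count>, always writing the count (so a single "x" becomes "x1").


String: "ffbbbbidddbbbb"
Scanning for consecutive runs:
  'f' x 2
  'b' x 4
  'i' x 1
  'd' x 3
  'b' x 4
RLE = "f2b4i1d3b4"


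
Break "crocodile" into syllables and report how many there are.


Word: "crocodile"
Syllable breakdown: croc | o | dile
Counting: 3 parts
= 3 syllables


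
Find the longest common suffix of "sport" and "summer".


Word 1: "sport"
Word 2: "summer"
Comparing from end:
  Pos -1: 't' != 'r' (stop)
LCS = "" (length 0)


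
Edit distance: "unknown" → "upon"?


Word 1: "unknown" (length 7)
Word 2: "upon" (length 4)
One optimal edit sequence (insert/delete/substitute each cost 1):
  1. keep 'u'
  2. delete 'n'  (+1)
  3. delete 'k'  (+1)
  4. substitute 'n' -> 'p'  (+1)
  5. keep 'o'
  6. delete 'w'  (+1)
  7. keep 'n'
Total edit operations: 4
Edit distance = 4


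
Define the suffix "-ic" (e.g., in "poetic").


Suffix: -ic
Example: poetic = poet + -ic
Meaning = relating to


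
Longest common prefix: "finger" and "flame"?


Word 1: "finger"
Word 2: "flame"
Comparing from start:
  Pos 0: 'f' == 'f'
  Pos 1: 'i' != 'l' (stop)
LCP = "f" (length 1)


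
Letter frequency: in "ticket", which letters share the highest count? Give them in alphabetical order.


Word: "ticket"
Letter counts:
  'c': 1
  'e': 1
  'i': 1
  'k': 1
  't': 2
Maximum count = 2
Most frequent = 't' (2 times each)


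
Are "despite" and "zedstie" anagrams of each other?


Word 1: "despite" → sorted: deeipst
Word 2: "zedstie" → sorted: deeistz
Same letters? deeipst != deeistz
Anagram = No


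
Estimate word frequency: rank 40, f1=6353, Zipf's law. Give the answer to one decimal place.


Zipf's law: f(r) = f(1) / r
f(1) = 6353
f(40) = 6353 / 40
= 158.8 occurrences


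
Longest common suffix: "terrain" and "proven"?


Word 1: "terrain"
Word 2: "proven"
Comparing from end:
  Pos -1: 'n' == 'n'
  Pos -2: 'i' != 'e' (stop)
LCS = "n" (length 1)


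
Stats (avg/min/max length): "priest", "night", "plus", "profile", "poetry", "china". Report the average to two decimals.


Lengths: "priest"=6, "night"=5, "plus"=4, "profile"=7, "poetry"=6, "china"=5
Sum = 33, Count = 6
Average = 33/6 = 5.50
= avg=5.50, min=4, max=7


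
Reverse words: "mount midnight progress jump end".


Original: "mount midnight progress jump end"
Words (1..n): mount | midnight | progress | jump | end
Reversed (n..1): end | jump | progress | midnight | mount
Result = "end jump progress midnight mount"


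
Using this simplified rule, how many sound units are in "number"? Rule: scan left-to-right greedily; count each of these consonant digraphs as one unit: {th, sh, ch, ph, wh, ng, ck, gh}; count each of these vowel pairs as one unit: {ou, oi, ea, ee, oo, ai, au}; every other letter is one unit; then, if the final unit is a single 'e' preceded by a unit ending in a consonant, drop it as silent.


Word: "number" (6 letters)
Left-to-right scan:
  (1) 'n' (letter)
  (2) 'u' (letter)
  (3) 'm' (letter)
  (4) 'b' (letter)
  (5) 'e' (letter)
  (6) 'r' (letter)
Units from scan: 6
Sound units = 6 units


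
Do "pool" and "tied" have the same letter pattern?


Pattern of "pool": [0, 1, 1, 2]
Pattern of "tied": [0, 1, 2, 3]
Patterns do not match
Same pattern = No


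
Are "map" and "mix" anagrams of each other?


Word 1: "map" → sorted: amp
Word 2: "mix" → sorted: imx
Same letters? amp != imx
Anagram = No


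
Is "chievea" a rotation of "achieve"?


Word: "achieve", Candidate: "chievea"
Method: check if candidate is substring of word+word
"achieveachieve" contains "chievea"? Yes
Is rotation = Yes


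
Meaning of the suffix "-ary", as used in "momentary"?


Suffix: -ary
Example: momentary (moment + -ary)
Meaning = relating to


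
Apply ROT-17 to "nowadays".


Word: "nowadays"
Shift: 17
Each letter → (letter + shift) mod 26:
  'n' (13) + 17 = 4 → 'e'
  'o' (14) + 17 = 5 → 'f'
  'w' (22) + 17 = 13 → 'n'
  'a' (0) + 17 = 17 → 'r'
  'd' (3) + 17 = 20 → 'u'
  'a' (0) + 17 = 17 → 'r'
  'y' (24) + 17 = 15 → 'p'
  's' (18) + 17 = 9 → 'j'
Result = "efnrurpj"


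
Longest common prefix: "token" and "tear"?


Word 1: "token"
Word 2: "tear"
Comparing from start:
  Pos 0: 't' == 't'
  Pos 1: 'o' != 'e' (stop)
LCP = "t" (length 1)


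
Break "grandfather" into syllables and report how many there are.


Word: "grandfather"
Syllable breakdown: grand-fa-ther
Counting: 3 parts
= 3 syllables


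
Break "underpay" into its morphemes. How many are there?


Word: "underpay"
Morphemes: under- / pay
Each morpheme carries meaning
= 2 morphemes


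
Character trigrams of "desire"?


Word: "desire" (length 6)
Number of trigrams = 6 - 3 + 1 = 4
  Position 0: "des"
  Position 1: "esi"
  Position 2: "sir"
  Position 3: "ire"
Trigrams = "des", "esi", "sir", "ire"


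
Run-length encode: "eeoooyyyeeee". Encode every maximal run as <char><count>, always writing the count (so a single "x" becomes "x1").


String: "eeoooyyyeeee"
Scanning for consecutive runs:
  'e' x 2
  'o' x 3
  'y' x 3
  'e' x 4
RLE = "e2o3y3e4"


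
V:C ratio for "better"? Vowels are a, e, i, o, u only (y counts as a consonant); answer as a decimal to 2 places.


Word: "better"
Vowels (a,e,i,o,u): 2
Consonants: 4
Ratio = 2/4
= 0.50


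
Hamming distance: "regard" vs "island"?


Comparing character by character (same length = 6):
  Pos 0: 'r' vs 'i' !=
  Pos 1: 'e' vs 's' !=
  Pos 2: 'g' vs 'l' !=
  Pos 3: 'a' vs 'a' =
  Pos 4: 'r' vs 'n' !=
  Pos 5: 'd' vs 'd' =
Hamming distance = 4


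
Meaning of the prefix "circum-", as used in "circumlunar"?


Prefix: circum-
Example: circumlunar (circum- + lunar)
Meaning = around


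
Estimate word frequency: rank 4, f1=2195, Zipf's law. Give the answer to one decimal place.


Zipf's law: f(r) = f(1) / r
f(1) = 2195
f(4) = 2195 / 4
= 548.8 occurrences


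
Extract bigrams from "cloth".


Word: "cloth" (length 5)
Number of bigrams = 5 - 2 + 1 = 4
  Position 0: "cl"
  Position 1: "lo"
  Position 2: "ot"
  Position 3: "th"
Bigrams = "cl", "lo", "ot", "th"


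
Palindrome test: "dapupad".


Word: "dapupad"
Reversed: "dapupad"
Forward == Backward? dapupad == dapupad
Palindrome = Yes


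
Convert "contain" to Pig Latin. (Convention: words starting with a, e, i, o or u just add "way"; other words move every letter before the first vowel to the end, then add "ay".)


Word: "contain"
Starts with consonant(s) → move to end, add 'ay'
Consonant cluster: "c"
Pig Latin = "ontaincay"


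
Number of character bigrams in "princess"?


Word: "princess" (length 8)
Number of 2-grams = length - 2 + 1 = 8 - 2 + 1
= 7


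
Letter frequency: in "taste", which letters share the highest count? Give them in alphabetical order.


Word: "taste"
Letter counts:
  'a': 1
  'e': 1
  's': 1
  't': 2
Maximum count = 2
Most frequent = 't' (2 times each)


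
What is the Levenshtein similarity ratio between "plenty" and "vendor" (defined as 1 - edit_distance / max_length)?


Word 1: "plenty" (length 6)
Word 2: "vendor" (length 6)
One optimal edit sequence:
  1. delete 'p'  (+1)
  2. substitute 'l' -> 'v'  (+1)
  3. keep 'e'
  4. keep 'n'
  5. insert 'd'  (+1)
  6. substitute 't' -> 'o'  (+1)
  7. substitute 'y' -> 'r'  (+1)
Edit distance = 5
Max length = max(6, 6) = 6
Similarity = 1 - 5/6
= 0.1667


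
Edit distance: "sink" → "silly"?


Word 1: "sink" (length 4)
Word 2: "silly" (length 5)
One optimal edit sequence (insert/delete/substitute each cost 1):
  1. keep 's'
  2. keep 'i'
  3. insert 'l'  (+1)
  4. substitute 'n' -> 'l'  (+1)
  5. substitute 'k' -> 'y'  (+1)
Total edit operations: 3
Edit distance = 3


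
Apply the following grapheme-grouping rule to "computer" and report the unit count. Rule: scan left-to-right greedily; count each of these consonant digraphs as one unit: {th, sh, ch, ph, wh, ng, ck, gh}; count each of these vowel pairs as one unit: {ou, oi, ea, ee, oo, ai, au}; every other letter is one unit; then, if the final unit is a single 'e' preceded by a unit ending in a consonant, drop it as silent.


Word: "computer" (8 letters)
Left-to-right scan:
  (1) 'c' (letter)
  (2) 'o' (letter)
  (3) 'm' (letter)
  (4) 'p' (letter)
  (5) 'u' (letter)
  (6) 't' (letter)
  (7) 'e' (letter)
  (8) 'r' (letter)
Units from scan: 8
Sound units = 8 units


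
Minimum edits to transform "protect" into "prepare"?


Word 1: "protect" (length 7)
Word 2: "prepare" (length 7)
One optimal edit sequence (insert/delete/substitute each cost 1):
  1. keep 'p'
  2. keep 'r'
  3. substitute 'o' -> 'e'  (+1)
  4. substitute 't' -> 'p'  (+1)
  5. substitute 'e' -> 'a'  (+1)
  6. substitute 'c' -> 'r'  (+1)
  7. substitute 't' -> 'e'  (+1)
Total edit operations: 5
Edit distance = 5


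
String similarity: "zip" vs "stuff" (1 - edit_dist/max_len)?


Word 1: "zip" (length 3)
Word 2: "stuff" (length 5)
One optimal edit sequence:
  1. insert 's'  (+1)
  2. insert 't'  (+1)
  3. substitute 'z' -> 'u'  (+1)
  4. substitute 'i' -> 'f'  (+1)
  5. substitute 'p' -> 'f'  (+1)
Edit distance = 5
Max length = max(3, 5) = 5
Similarity = 1 - 5/5
= 0.0000


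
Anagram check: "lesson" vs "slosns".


Word 1: "lesson" → sorted: elnoss
Word 2: "slosns" → sorted: lnosss
Same letters? elnoss != lnosss
Anagram = No


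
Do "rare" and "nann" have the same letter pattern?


Pattern of "rare": [0, 1, 0, 2]
Pattern of "nann": [0, 1, 0, 0]
Patterns do not match
Same pattern = No


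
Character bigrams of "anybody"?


Word: "anybody" (length 7)
Number of bigrams = 7 - 2 + 1 = 6
  Position 0: "an"
  Position 1: "ny"
  Position 2: "yb"
  Position 3: "bo"
  Position 4: "od"
  Position 5: "dy"
Bigrams = "an", "ny", "yb", "bo", "od", "dy"


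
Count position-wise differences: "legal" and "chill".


Comparing character by character (same length = 5):
  Pos 0: 'l' vs 'c' !=
  Pos 1: 'e' vs 'h' !=
  Pos 2: 'g' vs 'i' !=
  Pos 3: 'a' vs 'l' !=
  Pos 4: 'l' vs 'l' =
Hamming distance = 4


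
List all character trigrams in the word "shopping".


Word: "shopping" (length 8)
Number of trigrams = 8 - 3 + 1 = 6
  Position 0: "sho"
  Position 1: "hop"
  Position 2: "opp"
  Position 3: "ppi"
  Position 4: "pin"
  Position 5: "ing"
Trigrams = "sho", "hop", "opp", "ppi", "pin", "ing"


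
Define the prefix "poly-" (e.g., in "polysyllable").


Prefix: poly-
As in: polysyllable -> poly- + syllable
Meaning = many


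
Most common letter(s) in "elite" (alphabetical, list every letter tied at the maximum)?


Word: "elite"
Letter counts:
  'e': 2
  'i': 1
  'l': 1
  't': 1
Maximum count = 2
Most frequent = 'e' (2 times each)


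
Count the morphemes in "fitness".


Word: "fitness"
Morphemes: fit + -ness
Each morpheme carries meaning
= 2 morphemes


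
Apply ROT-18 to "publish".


Word: "publish"
Shift: 18
Each letter → (letter + shift) mod 26:
  'p' (15) + 18 = 7 → 'h'
  'u' (20) + 18 = 12 → 'm'
  'b' (1) + 18 = 19 → 't'
  'l' (11) + 18 = 3 → 'd'
  'i' (8) + 18 = 0 → 'a'
  's' (18) + 18 = 10 → 'k'
  'h' (7) + 18 = 25 → 'z'
Result = "hmtdakz"


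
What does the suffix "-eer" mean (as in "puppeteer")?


Suffix: -eer
Example: puppeteer (puppet + -eer)
Meaning = one who is concerned with


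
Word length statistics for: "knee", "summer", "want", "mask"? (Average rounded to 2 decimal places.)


Lengths: "knee"=4, "summer"=6, "want"=4, "mask"=4
Sum = 18, Count = 4
Average = 18/4 = 4.50
= avg=4.50, min=4, max=6


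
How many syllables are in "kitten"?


Word: "kitten"
Syllable breakdown: kit | ten
Counting: 2 parts
= 2 syllables


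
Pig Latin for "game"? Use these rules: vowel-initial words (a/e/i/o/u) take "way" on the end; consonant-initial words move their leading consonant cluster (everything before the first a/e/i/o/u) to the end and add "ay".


Word: "game"
Starts with consonant(s) → move to end, add 'ay'
Consonant cluster: "g"
Pig Latin = "amegay"


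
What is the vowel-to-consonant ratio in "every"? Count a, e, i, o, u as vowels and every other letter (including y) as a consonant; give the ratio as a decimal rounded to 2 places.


Word: "every"
Vowels (a,e,i,o,u): 2
Consonants: 3
Ratio = 2/3
= 0.67


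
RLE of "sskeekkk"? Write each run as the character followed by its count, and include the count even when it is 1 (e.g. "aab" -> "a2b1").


String: "sskeekkk"
Scanning for consecutive runs:
  's' x 2
  'k' x 1
  'e' x 2
  'k' x 3
RLE = "s2k1e2k3"


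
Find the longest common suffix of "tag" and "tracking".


Word 1: "tag"
Word 2: "tracking"
Comparing from end:
  Pos -1: 'g' == 'g'
  Pos -2: 'a' != 'n' (stop)
LCS = "g" (length 1)


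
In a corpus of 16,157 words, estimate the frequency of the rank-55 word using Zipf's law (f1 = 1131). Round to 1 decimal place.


Zipf's law: f(r) = f(1) / r
f(1) = 1131
f(55) = 1131 / 55
= 20.6 occurrences


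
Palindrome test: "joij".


Word: "joij"
Reversed: "jioj"
Forward == Backward? joij != jioj
Palindrome = No


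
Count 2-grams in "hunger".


Word: "hunger" (length 6)
Number of 2-grams = length - 2 + 1 = 6 - 2 + 1
= 5


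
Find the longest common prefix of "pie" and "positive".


Word 1: "pie"
Word 2: "positive"
Comparing from start:
  Pos 0: 'p' == 'p'
  Pos 1: 'i' != 'o' (stop)
LCP = "p" (length 1)


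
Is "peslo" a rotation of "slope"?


Word: "slope", Candidate: "peslo"
Method: check if candidate is substring of word+word
"slopeslope" contains "peslo"? Yes
Is rotation = Yes


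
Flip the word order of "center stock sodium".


Original: "center stock sodium"
Words (1..n): center | stock | sodium
Reversed (n..1): sodium | stock | center
Result = "sodium stock center"


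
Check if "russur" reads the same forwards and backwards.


Word: "russur"
Reversed: "russur"
Forward == Backward? russur == russur
Palindrome = Yes


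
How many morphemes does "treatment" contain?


Word: "treatment"
Morphemes: treat / -ment
Each morpheme carries meaning
= 2 morphemes


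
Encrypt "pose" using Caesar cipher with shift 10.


Word: "pose"
Shift: 10
Each letter → (letter + shift) mod 26:
  'p' (15) + 10 = 25 → 'z'
  'o' (14) + 10 = 24 → 'y'
  's' (18) + 10 = 2 → 'c'
  'e' (4) + 10 = 14 → 'o'
Result = "zyco"


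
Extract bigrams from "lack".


Word: "lack" (length 4)
Number of bigrams = 4 - 2 + 1 = 3
  Position 0: "la"
  Position 1: "ac"
  Position 2: "ck"
Bigrams = "la", "ac", "ck"


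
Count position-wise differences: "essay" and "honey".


Comparing character by character (same length = 5):
  Pos 0: 'e' vs 'h' !=
  Pos 1: 's' vs 'o' !=
  Pos 2: 's' vs 'n' !=
  Pos 3: 'a' vs 'e' !=
  Pos 4: 'y' vs 'y' =
Hamming distance = 4


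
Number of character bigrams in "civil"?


Word: "civil" (length 5)
Number of 2-grams = length - 2 + 1 = 5 - 2 + 1
= 4


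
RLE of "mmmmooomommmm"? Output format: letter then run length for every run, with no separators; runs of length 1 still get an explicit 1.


String: "mmmmooomommmm"
Scanning for consecutive runs:
  'm' x 4
  'o' x 3
  'm' x 1
  'o' x 1
  'm' x 4
RLE = "m4o3m1o1m4"


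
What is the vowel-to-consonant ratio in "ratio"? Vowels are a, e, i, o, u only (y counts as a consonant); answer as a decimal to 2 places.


Word: "ratio"
Vowels (a,e,i,o,u): 3
Consonants: 2
Ratio = 3/2
= 1.50


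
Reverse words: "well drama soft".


Original: "well drama soft"
Words (1..n): well | drama | soft
Reversed (n..1): soft | drama | well
Result = "soft drama well"


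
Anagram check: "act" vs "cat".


Word 1: "act" → sorted: act
Word 2: "cat" → sorted: act
Same letters? act == act
Anagram = Yes


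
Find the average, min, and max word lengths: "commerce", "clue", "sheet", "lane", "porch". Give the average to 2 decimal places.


Lengths: "commerce"=8, "clue"=4, "sheet"=5, "lane"=4, "porch"=5
Sum = 26, Count = 5
Average = 26/5 = 5.20
= avg=5.20, min=4, max=8


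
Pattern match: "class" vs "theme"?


Pattern of "class": [0, 1, 2, 3, 3]
Pattern of "theme": [0, 1, 2, 3, 2]
Patterns do not match
Same pattern = No


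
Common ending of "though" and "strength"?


Word 1: "though"
Word 2: "strength"
Comparing from end:
  Pos -1: 'h' == 'h'
  Pos -2: 'g' != 't' (stop)
LCS = "h" (length 1)


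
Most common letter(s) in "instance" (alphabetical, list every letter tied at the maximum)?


Word: "instance"
Letter counts:
  'a': 1
  'c': 1
  'e': 1
  'i': 1
  'n': 2
  's': 1
  't': 1
Maximum count = 2
Most frequent = 'n' (2 times each)


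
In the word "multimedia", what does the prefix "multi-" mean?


Prefix: multi-
As in: multimedia -> multi- + media
Meaning = many


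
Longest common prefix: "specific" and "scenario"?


Word 1: "specific"
Word 2: "scenario"
Comparing from start:
  Pos 0: 's' == 's'
  Pos 1: 'p' != 'c' (stop)
LCP = "s" (length 1)


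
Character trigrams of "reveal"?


Word: "reveal" (length 6)
Number of trigrams = 6 - 3 + 1 = 4
  Position 0: "rev"
  Position 1: "eve"
  Position 2: "vea"
  Position 3: "eal"
Trigrams = "rev", "eve", "vea", "eal"


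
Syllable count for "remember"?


Word: "remember"
Syllable breakdown: re-mem-ber
Counting: 3 parts
= 3 syllables


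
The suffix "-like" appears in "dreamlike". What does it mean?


Suffix: -like
Example: dreamlike (dream + -like)
Meaning = resembling


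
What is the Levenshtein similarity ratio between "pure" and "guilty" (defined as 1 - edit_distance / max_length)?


Word 1: "pure" (length 4)
Word 2: "guilty" (length 6)
One optimal edit sequence:
  1. substitute 'p' -> 'g'  (+1)
  2. keep 'u'
  3. insert 'i'  (+1)
  4. insert 'l'  (+1)
  5. substitute 'r' -> 't'  (+1)
  6. substitute 'e' -> 'y'  (+1)
Edit distance = 5
Max length = max(4, 6) = 6
Similarity = 1 - 5/6
= 0.1667


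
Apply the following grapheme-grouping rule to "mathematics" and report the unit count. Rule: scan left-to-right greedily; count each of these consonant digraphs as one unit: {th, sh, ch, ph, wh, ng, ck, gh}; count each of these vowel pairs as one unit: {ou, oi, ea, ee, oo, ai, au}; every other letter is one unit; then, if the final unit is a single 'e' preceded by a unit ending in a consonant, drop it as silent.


Word: "mathematics" (11 letters)
Left-to-right scan:
  1. 'm' (letter)
  2. 'a' (letter)
  3. 'th' (digraph)
  4. 'e' (letter)
  5. 'm' (letter)
  6. 'a' (letter)
  7. 't' (letter)
  8. 'i' (letter)
  9. 'c' (letter)
  10. 's' (letter)
Units from scan: 10
Sound units = 10 units


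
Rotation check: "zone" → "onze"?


Word: "zone", Candidate: "onze"
Method: check if candidate is substring of word+word
"zonezone" contains "onze"? No
Is rotation = No


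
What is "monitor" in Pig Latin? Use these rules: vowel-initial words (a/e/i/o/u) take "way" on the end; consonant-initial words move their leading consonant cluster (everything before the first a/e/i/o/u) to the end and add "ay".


Word: "monitor"
Starts with consonant(s) → move to end, add 'ay'
Consonant cluster: "m"
Pig Latin = "onitormay"


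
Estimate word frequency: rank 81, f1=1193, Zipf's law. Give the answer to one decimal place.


Zipf's law: f(r) = f(1) / r
f(1) = 1193
f(81) = 1193 / 81
= 14.7 occurrences


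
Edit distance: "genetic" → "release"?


Word 1: "genetic" (length 7)
Word 2: "release" (length 7)
One optimal edit sequence (insert/delete/substitute each cost 1):
  1. substitute 'g' -> 'r'  (+1)
  2. keep 'e'
  3. substitute 'n' -> 'l'  (+1)
  4. keep 'e'
  5. substitute 't' -> 'a'  (+1)
  6. substitute 'i' -> 's'  (+1)
  7. substitute 'c' -> 'e'  (+1)
Total edit operations: 5
Edit distance = 5


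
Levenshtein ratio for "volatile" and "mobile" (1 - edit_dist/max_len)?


Word 1: "volatile" (length 8)
Word 2: "mobile" (length 6)
One optimal edit sequence:
  1. substitute 'v' -> 'm'  (+1)
  2. keep 'o'
  3. delete 'l'  (+1)
  4. delete 'a'  (+1)
  5. substitute 't' -> 'b'  (+1)
  6. keep 'i'
  7. keep 'l'
  8. keep 'e'
Edit distance = 4
Max length = max(8, 6) = 8
Similarity = 1 - 4/8
= 0.5000


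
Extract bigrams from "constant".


Word: "constant" (length 8)
Number of bigrams = 8 - 2 + 1 = 7
  Position 0: "co"
  Position 1: "on"
  Position 2: "ns"
  Position 3: "st"
  Position 4: "ta"
  Position 5: "an"
  Position 6: "nt"
Bigrams = "co", "on", "ns", "st", "ta", "an", "nt"


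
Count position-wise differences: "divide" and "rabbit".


Comparing character by character (same length = 6):
  Pos 0: 'd' vs 'r' !=
  Pos 1: 'i' vs 'a' !=
  Pos 2: 'v' vs 'b' !=
  Pos 3: 'i' vs 'b' !=
  Pos 4: 'd' vs 'i' !=
  Pos 5: 'e' vs 't' !=
Hamming distance = 6


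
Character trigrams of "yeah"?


Word: "yeah" (length 4)
Number of trigrams = 4 - 3 + 1 = 2
  Position 0: "yea"
  Position 1: "eah"
Trigrams = "yea", "eah"


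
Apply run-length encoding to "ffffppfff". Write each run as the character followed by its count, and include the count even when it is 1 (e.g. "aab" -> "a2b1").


String: "ffffppfff"
Scanning for consecutive runs:
  'f' x 4
  'p' x 2
  'f' x 3
RLE = "f4p2f3"


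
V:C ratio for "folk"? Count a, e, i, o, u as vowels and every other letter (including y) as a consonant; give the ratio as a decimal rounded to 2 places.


Word: "folk"
Vowels (a,e,i,o,u): 1
Consonants: 3
Ratio = 1/3
= 0.33


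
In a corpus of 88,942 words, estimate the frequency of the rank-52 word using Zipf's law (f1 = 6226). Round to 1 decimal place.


Zipf's law: f(r) = f(1) / r
f(1) = 6226
f(52) = 6226 / 52
= 119.7 occurrences


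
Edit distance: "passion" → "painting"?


Word 1: "passion" (length 7)
Word 2: "painting" (length 8)
One optimal edit sequence (insert/delete/substitute each cost 1):
  1. keep 'p'
  2. keep 'a'
  3. insert 'i'  (+1)
  4. substitute 's' -> 'n'  (+1)
  5. substitute 's' -> 't'  (+1)
  6. keep 'i'
  7. substitute 'o' -> 'n'  (+1)
  8. substitute 'n' -> 'g'  (+1)
Total edit operations: 5
Edit distance = 5


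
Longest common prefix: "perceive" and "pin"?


Word 1: "perceive"
Word 2: "pin"
Comparing from start:
  Pos 0: 'p' == 'p'
  Pos 1: 'e' != 'i' (stop)
LCP = "p" (length 1)


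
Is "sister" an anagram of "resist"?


Word 1: "resist" → sorted: eirsst
Word 2: "sister" → sorted: eirsst
Same letters? eirsst == eirsst
Anagram = Yes


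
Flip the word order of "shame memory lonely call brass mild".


Original: "shame memory lonely call brass mild"
Words (1..n): shame | memory | lonely | call | brass | mild
Reversed (n..1): mild | brass | call | lonely | memory | shame
Result = "mild brass call lonely memory shame"


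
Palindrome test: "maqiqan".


Word: "maqiqan"
Reversed: "naqiqam"
Forward == Backward? maqiqan != naqiqam
Palindrome = No


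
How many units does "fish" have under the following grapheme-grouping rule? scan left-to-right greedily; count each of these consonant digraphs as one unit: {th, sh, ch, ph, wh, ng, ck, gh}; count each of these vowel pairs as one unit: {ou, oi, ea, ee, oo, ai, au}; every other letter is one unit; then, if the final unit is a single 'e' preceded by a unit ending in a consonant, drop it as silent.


Word: "fish" (4 letters)
Left-to-right scan:
  [1] 'f' (letter)
  [2] 'i' (letter)
  [3] 'sh' (digraph)
Units from scan: 3
Sound units = 3 units
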